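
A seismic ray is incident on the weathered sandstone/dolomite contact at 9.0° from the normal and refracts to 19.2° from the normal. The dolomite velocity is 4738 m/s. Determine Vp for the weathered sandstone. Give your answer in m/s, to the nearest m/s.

sin 9.0° = 0.1564; sin 19.2° = 0.3289.
V₁ = V₂·(sin θ₁/sin θ₂) = 4738·(0.1564/0.3289) = 2253.76 m/s.

2254 m/s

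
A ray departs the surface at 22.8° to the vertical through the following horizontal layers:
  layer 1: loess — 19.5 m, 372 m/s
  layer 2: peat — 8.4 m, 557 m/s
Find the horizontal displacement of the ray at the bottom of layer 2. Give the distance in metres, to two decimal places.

Apply Snell's law at each interface; in layer i the horizontal offset is hᵢ·tan θᵢ.
Layer 1: θ = 22.80°; offset = 19.5·tan 22.80° = 8.1970 m.
Layer 2: sin θ = 557·sin 22.8°/372 = 0.5802, θ = 35.47°; offset = 8.4·tan 35.47° = 5.9843 m.
Σ offsets = 14.1814 m.

14.18 m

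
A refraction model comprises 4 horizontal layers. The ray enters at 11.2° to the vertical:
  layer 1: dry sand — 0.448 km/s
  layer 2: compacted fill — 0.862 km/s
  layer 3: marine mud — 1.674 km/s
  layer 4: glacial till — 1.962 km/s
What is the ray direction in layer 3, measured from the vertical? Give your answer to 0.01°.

46.53°

Snell's law across each interface conserves sin θ / V, so sin θ_3 = V_3·sin θ₁/V₁.
sin θ_3 = 1.674 × sin 11.2° / 0.448 = 0.7258.
θ_3 = arcsin 0.7258 = 46.53°.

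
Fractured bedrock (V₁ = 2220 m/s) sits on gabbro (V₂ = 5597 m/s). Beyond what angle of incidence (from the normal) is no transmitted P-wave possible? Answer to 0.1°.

At critical incidence the refracted ray runs along the interface (θ₂ = 90°), so sin θ_c = V₁/V₂.
θ_c = arcsin(2220/5597) = arcsin 0.3966 = 23.37°.

23.4°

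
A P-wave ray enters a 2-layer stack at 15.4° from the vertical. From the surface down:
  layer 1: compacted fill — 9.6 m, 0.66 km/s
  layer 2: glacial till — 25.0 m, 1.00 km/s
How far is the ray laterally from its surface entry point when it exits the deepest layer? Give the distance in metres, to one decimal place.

Ray parameter p = sin 15.4° / 0.66 km/s = 4.0236e-01 s/km.
Layer 1: θ = 15.40°; offset = 9.6·tan 15.40° = 2.644 m.
Layer 2: sin θ = p·1.00 = 0.4024 → θ = 23.73°; offset = 25.0·tan 23.73° = 10.988 m.
Summing the layer offsets gives 13.632 m.

13.6 m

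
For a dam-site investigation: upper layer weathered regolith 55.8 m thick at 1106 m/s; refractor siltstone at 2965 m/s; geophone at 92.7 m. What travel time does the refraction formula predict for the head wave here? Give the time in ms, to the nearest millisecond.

125 ms

θ_c = arcsin(V₁/V₂) = arcsin(1106/2965) = 21.90°, cos θ_c = 0.9278.
Intercept time tᵢ = 2h cos θ_c / V₁ = 2·55.8·0.9278/1106 = 0.09362 s.
t = x/V₂ + tᵢ = 92.7/2965 + 0.09362 = 0.12489 s.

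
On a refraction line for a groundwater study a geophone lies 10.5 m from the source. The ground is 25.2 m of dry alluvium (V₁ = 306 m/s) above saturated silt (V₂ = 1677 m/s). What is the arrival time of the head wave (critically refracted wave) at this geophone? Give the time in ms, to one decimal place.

168.2 ms

t = x/V₂ + 2h·√(V₂²−V₁²)/(V₁V₂).
√(V₂²−V₁²) = √(1677²−306²) = 1648.8 m/s; delay term = 2·25.2·1648.8/(306·1677) = 0.16194 s.
t = 10.5/1677 + 0.16194 = 0.16820 s.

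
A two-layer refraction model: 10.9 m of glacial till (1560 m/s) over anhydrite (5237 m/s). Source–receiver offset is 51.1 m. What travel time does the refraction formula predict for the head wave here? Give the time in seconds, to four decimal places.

t = x/V₂ + 2h·√(V₂²−V₁²)/(V₁V₂).
√(V₂²−V₁²) = √(5237²−1560²) = 4999.3 m/s; delay term = 2·10.9·4999.3/(1560·5237) = 0.01334 s.
t = 51.1/5237 + 0.01334 = 0.02310 s.

0.0231 s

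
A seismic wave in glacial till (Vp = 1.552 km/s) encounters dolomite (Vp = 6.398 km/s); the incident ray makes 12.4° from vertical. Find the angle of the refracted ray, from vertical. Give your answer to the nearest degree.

Snell's law: sin θ₂ = (V₂/V₁)·sin θ₁ = (6.398/1.552)·sin 12.4° = 0.8852.
θ₂ = sin⁻¹(0.8852) = 62.28° (from vertical).

62°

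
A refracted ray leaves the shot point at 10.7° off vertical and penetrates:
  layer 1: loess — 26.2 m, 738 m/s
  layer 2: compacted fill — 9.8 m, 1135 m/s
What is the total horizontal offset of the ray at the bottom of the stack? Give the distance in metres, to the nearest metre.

8 m

p = sin θ₁/V₁ = sin 10.7°/738 = 2.5158e-04 s/m is conserved through the stack.
Layer 1: θ = 10.70°; offset = 26.2·tan 10.70° = 4.951 m.
Layer 2: sin θ = p·1135 = 0.2855 → θ = 16.59°; offset = 9.8·tan 16.59° = 2.920 m.
Summing the layer offsets gives 7.870 m.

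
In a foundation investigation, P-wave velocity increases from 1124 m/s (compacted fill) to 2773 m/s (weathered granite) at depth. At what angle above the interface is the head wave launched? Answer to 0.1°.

At critical incidence the refracted ray runs along the interface (θ₂ = 90°), so sin θ_c = V₁/V₂.
θ_c = arcsin(1124/2773) = arcsin 0.4053 = 23.91°.
Measured from the interface: 90° − 23.91° = 66.09°.

66.1°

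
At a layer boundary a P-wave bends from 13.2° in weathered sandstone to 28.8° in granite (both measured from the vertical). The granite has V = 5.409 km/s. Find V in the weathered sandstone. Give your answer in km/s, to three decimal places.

2.564 km/s

sin 13.2° = 0.2284; sin 28.8° = 0.4818.
V₁ = V₂·(sin θ₁/sin θ₂) = 5.409·(0.2284/0.4818) = 2.564 km/s.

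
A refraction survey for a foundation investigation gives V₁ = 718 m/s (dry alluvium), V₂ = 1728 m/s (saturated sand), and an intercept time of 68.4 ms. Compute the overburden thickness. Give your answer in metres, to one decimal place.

h = tᵢ·V₁·V₂ / (2·√(V₂²−V₁²)).
√(V₂²−V₁²) = √(1728² − 718²) = 1571.8 m/s.
h = 0.0684 s × 718 × 1728 / (2 × 1571.8) = 27.00 m.

27.0 m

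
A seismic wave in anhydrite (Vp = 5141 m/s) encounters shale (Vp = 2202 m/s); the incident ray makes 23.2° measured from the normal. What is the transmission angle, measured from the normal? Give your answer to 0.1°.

9.7°

Snell's law: sin θ₂ = (V₂/V₁)·sin θ₁ = (2202/5141)·sin 23.2° = 0.1687.
θ₂ = sin⁻¹(0.1687) = 9.71° (from vertical).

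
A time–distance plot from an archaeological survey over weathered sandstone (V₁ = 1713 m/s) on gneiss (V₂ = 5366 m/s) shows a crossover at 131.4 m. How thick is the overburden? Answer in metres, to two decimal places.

47.20 m

h = (x_cross/2)·√((V₂−V₁)/(V₂+V₁)).
(V₂−V₁)/(V₂+V₁) = (5366−1713)/(5366+1713) = 0.5160; √ = 0.7184.
h = (131.4/2)·0.7184 = 47.20 m.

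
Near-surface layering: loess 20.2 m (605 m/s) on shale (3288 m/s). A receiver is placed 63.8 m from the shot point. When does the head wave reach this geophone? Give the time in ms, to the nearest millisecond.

θ_c = arcsin(V₁/V₂) = arcsin(605/3288) = 10.60°, cos θ_c = 0.9829.
Intercept time tᵢ = 2h cos θ_c / V₁ = 2·20.2·0.9829/605 = 0.06564 s.
t = x/V₂ + tᵢ = 63.8/3288 + 0.06564 = 0.08504 s.

85 ms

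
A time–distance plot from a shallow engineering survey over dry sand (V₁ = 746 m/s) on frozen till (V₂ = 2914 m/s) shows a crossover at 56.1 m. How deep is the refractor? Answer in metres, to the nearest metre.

h = (x_cross/2)·√((V₂−V₁)/(V₂+V₁)).
(V₂−V₁)/(V₂+V₁) = (2914−746)/(2914+746) = 0.5923; √ = 0.7696.
h = (56.1/2)·0.7696 = 21.59 m.

22 m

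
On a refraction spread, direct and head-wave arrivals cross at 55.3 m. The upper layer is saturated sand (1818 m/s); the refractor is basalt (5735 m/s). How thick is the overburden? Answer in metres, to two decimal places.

h = (x_cross/2)·√((V₂−V₁)/(V₂+V₁)).
(V₂−V₁)/(V₂+V₁) = (5735−1818)/(5735+1818) = 0.5186; √ = 0.7201.
h = (55.3/2)·0.7201 = 19.91 m.

19.91 m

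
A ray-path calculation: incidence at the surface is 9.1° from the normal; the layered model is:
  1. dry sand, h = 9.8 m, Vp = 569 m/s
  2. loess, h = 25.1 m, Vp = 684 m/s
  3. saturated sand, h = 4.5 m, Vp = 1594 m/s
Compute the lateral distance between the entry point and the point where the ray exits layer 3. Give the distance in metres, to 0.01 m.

8.65 m

Ray parameter p = sin 9.1° / 569 m/s = 2.7796e-04 s/m.
Layer 1: θ = 9.10°; offset = 9.8·tan 9.10° = 1.5697 m.
Layer 2: sin θ = p·684 = 0.1901 → θ = 10.96°; offset = 25.1·tan 10.96° = 4.8608 m.
Layer 3: sin θ = p·1594 = 0.4431 → θ = 26.30°; offset = 4.5·tan 26.30° = 2.2240 m.
Total horizontal offset = 8.6545 m.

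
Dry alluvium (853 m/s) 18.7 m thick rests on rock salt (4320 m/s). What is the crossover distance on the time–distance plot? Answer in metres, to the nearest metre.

θ_c = arcsin(853/4320) = 11.39°, so cos θ_c = 0.9803 and tᵢ = 2h cos θ_c/V₁ = 0.0430 s.
At crossover x/V₁ = x/V₂ + tᵢ ⇒ x = tᵢ/(1/V₁ − 1/V₂) = 0.04298/(1.1723e-03 − 2.3148e-04) = 45.68 m.

46 m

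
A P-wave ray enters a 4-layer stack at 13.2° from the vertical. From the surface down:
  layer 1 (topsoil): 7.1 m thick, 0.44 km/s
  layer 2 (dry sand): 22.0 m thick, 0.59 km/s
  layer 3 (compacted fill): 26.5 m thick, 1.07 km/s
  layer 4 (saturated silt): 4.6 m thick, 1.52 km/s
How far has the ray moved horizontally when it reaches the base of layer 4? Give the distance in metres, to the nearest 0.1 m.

p = sin θ₁/V₁ = sin 13.2°/0.44 = 5.1898e-01 s/km is conserved through the stack.
Layer 1: θ = 13.20°; offset = 7.1·tan 13.20° = 1.665 m.
Layer 2: sin θ = p·0.59 = 0.3062 → θ = 17.83°; offset = 22.0·tan 17.83° = 7.076 m.
Layer 3: sin θ = p·1.07 = 0.5553 → θ = 33.73°; offset = 26.5·tan 33.73° = 17.695 m.
Layer 4: sin θ = p·1.52 = 0.7888 → θ = 52.08°; offset = 4.6·tan 52.08° = 5.904 m.
Total horizontal offset = 32.340 m.

32.3 m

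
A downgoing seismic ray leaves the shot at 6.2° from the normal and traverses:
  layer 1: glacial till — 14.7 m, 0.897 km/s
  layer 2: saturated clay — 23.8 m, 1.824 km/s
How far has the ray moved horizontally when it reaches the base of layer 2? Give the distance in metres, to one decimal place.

Ray parameter p = sin 6.2° / 0.897 km/s = 1.2040e-01 s/km.
Layer 1: θ = 6.20°; offset = 14.7·tan 6.20° = 1.597 m.
Layer 2: sin θ = p·1.824 = 0.2196 → θ = 12.69°; offset = 23.8·tan 12.69° = 5.358 m.
Total horizontal offset = 6.954 m.

7.0 m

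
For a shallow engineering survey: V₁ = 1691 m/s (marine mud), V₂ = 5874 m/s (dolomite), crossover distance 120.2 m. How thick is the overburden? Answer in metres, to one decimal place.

44.7 m

x_cross = 2h·√((V₂+V₁)/(V₂−V₁)) → h = x_cross / (2·√((V₂+V₁)/(V₂−V₁))).
√((V₂+V₁)/(V₂−V₁)) = √((5874+1691)/(5874−1691)) = 1.3448.
h = 120.2 / (2·1.3448) = 44.69 m.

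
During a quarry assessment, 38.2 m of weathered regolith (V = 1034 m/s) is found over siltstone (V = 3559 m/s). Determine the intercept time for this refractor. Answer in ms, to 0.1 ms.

θ_c = arcsin(V₁/V₂) = arcsin(1034/3559) = 16.89°; cos θ_c = 0.9569.
tᵢ = 2h·cos θ_c / V₁ = 2·38.2·0.9569 / 1034 = 0.07070 s.

70.7 ms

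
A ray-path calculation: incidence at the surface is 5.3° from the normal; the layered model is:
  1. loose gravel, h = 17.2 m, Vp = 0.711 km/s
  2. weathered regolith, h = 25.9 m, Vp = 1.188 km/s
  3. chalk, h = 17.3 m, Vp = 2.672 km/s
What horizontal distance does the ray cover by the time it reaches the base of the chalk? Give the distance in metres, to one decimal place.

12.0 m

Apply Snell's law at each interface; in layer i the horizontal offset is hᵢ·tan θᵢ.
Layer 1: θ = 5.30°; offset = 17.2·tan 5.30° = 1.596 m.
Layer 2: sin θ = 1.188·sin 5.3°/0.711 = 0.1543, θ = 8.88°; offset = 25.9·tan 8.88° = 4.046 m.
Layer 3: sin θ = 2.672·sin 5.3°/0.711 = 0.3471, θ = 20.31°; offset = 17.3·tan 20.31° = 6.404 m.
Total horizontal offset = 12.045 m.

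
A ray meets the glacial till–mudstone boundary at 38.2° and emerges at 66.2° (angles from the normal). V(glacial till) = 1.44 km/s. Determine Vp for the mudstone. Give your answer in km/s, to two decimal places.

2.13 km/s

sin 38.2° = 0.6184; sin 66.2° = 0.9150.
V₂ = V₁·(sin θ₂/sin θ₁) = 1.44·(0.9150/0.6184) = 2.13 km/s.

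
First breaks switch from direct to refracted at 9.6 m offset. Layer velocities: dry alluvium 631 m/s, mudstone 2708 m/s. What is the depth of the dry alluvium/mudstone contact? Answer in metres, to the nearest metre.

4 m

h = (x_cross/2)·√((V₂−V₁)/(V₂+V₁)).
(V₂−V₁)/(V₂+V₁) = (2708−631)/(2708+631) = 0.6220; √ = 0.7887.
h = (9.6/2)·0.7887 = 3.79 m.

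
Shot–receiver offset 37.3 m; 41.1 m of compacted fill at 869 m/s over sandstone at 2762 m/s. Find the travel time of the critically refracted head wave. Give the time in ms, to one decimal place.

θ_c = arcsin(V₁/V₂) = arcsin(869/2762) = 18.34°, cos θ_c = 0.9492.
Intercept time tᵢ = 2h cos θ_c / V₁ = 2·41.1·0.9492/869 = 0.08979 s.
t = x/V₂ + tᵢ = 37.3/2762 + 0.08979 = 0.10329 s.

103.3 ms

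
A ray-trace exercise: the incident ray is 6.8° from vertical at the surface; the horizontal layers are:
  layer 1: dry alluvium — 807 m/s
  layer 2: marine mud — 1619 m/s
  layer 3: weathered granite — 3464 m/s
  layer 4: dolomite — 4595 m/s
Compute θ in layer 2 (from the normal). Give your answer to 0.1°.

Ray parameter p = sin 6.8° / 807 = 1.4672e-04 s/m.
sin θ_2 = p·V_2 = 1.4672e-04 × 1619 = 0.2375.
θ_2 = 13.74° from the vertical.

13.7°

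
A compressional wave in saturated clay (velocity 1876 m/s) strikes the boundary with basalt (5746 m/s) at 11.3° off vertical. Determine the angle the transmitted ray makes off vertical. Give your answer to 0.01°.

Snell's law: sin θ₂ = (V₂/V₁)·sin θ₁ = (5746/1876)·sin 11.3° = 0.6002.
θ₂ = arcsin 0.6002 = 36.88° from the normal.

36.88°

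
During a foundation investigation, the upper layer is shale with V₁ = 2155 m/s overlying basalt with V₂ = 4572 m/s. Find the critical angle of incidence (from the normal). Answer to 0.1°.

28.1°

Critical incidence: sin θ_c = V₁/V₂ = 2155/4572 = 0.4713.
θ_c = arcsin 0.4713 = 28.12°.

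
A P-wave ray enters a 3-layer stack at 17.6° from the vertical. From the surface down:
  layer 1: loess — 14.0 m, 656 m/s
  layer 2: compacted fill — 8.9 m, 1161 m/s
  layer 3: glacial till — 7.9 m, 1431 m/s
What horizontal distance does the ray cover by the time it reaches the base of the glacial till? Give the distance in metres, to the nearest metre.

Ray parameter p = sin 17.6° / 656 m/s = 4.6093e-04 s/m.
Layer 1: θ = 17.60°; offset = 14.0·tan 17.60° = 4.441 m.
Layer 2: sin θ = p·1161 = 0.5351 → θ = 32.35°; offset = 8.9·tan 32.35° = 5.638 m.
Layer 3: sin θ = p·1431 = 0.6596 → θ = 41.27°; offset = 7.9·tan 41.27° = 6.933 m.
Total horizontal offset = 17.012 m.

17 m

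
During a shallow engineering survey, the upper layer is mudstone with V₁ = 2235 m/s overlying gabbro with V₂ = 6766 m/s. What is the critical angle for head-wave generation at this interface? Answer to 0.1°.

Critical incidence: sin θ_c = V₁/V₂ = 2235/6766 = 0.3303.
θ_c = arcsin 0.3303 = 19.29°.

19.3°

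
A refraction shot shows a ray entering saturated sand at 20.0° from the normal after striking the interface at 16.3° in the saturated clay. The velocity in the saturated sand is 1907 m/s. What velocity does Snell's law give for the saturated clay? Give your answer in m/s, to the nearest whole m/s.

sin 16.3° = 0.2807; sin 20.0° = 0.3420.
V₁ = V₂·(sin θ₁/sin θ₂) = 1907·(0.2807/0.3420) = 1564.91 m/s.

1565 m/s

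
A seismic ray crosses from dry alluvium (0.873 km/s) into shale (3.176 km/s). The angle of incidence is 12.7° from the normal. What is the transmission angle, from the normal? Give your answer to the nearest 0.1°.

Snell's law: sin θ₂ = (V₂/V₁)·sin θ₁ = (3.176/0.873)·sin 12.7° = 0.7998.
θ₂ = sin⁻¹(0.7998) = 53.11° (from vertical).

53.1°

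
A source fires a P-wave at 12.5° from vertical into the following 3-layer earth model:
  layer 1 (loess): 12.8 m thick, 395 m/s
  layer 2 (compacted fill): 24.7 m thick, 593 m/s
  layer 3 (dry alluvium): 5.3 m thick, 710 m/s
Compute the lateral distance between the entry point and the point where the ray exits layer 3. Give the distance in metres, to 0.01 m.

13.56 m

Apply Snell's law at each interface; in layer i the horizontal offset is hᵢ·tan θᵢ.
Layer 1: θ = 12.50°; offset = 12.8·tan 12.50° = 2.8377 m.
Layer 2: sin θ = 593·sin 12.5°/395 = 0.3249, θ = 18.96°; offset = 24.7·tan 18.96° = 8.4864 m.
Layer 3: sin θ = 710·sin 12.5°/395 = 0.3890, θ = 22.89°; offset = 5.3·tan 22.89° = 2.2383 m.
Summing the layer offsets gives 13.5623 m.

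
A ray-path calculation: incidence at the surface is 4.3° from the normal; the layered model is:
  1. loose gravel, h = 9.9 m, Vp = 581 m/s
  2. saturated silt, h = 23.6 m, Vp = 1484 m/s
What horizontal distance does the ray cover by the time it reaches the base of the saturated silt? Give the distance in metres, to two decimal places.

p = sin θ₁/V₁ = sin 4.3°/581 = 1.2905e-04 s/m is conserved through the stack.
Layer 1: θ = 4.30°; offset = 9.9·tan 4.30° = 0.7444 m.
Layer 2: sin θ = p·1484 = 0.1915 → θ = 11.04°; offset = 23.6·tan 11.04° = 4.6049 m.
Σ offsets = 5.3493 m.

5.35 m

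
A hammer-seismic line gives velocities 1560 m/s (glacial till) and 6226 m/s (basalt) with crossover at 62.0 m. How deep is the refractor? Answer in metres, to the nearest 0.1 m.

24.0 m

x_cross = 2h·√((V₂+V₁)/(V₂−V₁)) → h = x_cross / (2·√((V₂+V₁)/(V₂−V₁))).
√((V₂+V₁)/(V₂−V₁)) = √((6226+1560)/(6226−1560)) = 1.2918.
h = 62.0 / (2·1.2918) = 24.00 m.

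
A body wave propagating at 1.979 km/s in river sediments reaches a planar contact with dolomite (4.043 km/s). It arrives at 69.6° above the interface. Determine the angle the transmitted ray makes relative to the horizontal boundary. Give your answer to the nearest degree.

45°

Angle from the normal: 90° − 69.6° = 20.4°.
Snell's law: sin θ₂ = (V₂/V₁)·sin θ₁ = (4.043/1.979)·sin 20.4° = 0.7121.
θ₂ = arcsin 0.7121 = 45.41° from the normal.
From the interface: 90° − 45.41° = 44.59°.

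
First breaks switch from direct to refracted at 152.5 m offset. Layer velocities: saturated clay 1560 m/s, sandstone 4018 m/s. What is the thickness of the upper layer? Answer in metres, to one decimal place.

h = (x_cross/2)·√((V₂−V₁)/(V₂+V₁)).
(V₂−V₁)/(V₂+V₁) = (4018−1560)/(4018+1560) = 0.4407; √ = 0.6638.
h = (152.5/2)·0.6638 = 50.62 m.

50.6 m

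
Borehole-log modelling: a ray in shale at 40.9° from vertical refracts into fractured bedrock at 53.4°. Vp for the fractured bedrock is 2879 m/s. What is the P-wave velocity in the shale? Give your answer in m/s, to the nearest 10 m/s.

Snell's law: sin 40.9°/V₁ = sin 53.4°/V₂.
V₁ = V₂·sin 40.9°/sin 53.4° = 2879 × 0.8156 = 2347.98 m/s.

2350 m/s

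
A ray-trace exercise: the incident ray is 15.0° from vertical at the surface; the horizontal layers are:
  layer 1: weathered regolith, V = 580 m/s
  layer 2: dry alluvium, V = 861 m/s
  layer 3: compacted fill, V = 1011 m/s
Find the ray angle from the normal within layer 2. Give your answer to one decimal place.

Ray parameter p = sin 15.0° / 580 = 4.4624e-04 s/m.
sin θ_2 = p·V_2 = 4.4624e-04 × 861 = 0.3842.
θ_2 = 22.59° from the vertical.

22.6°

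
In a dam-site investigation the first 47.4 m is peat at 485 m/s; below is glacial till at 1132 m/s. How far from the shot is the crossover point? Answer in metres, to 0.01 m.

x_cross = 2h·√((V₂+V₁)/(V₂−V₁)).
(V₂+V₁)/(V₂−V₁) = (1132+485)/(1132−485) = 2.4992; √ = 1.5809.
x_cross = 2·47.4·1.5809 = 149.87 m.

149.87 m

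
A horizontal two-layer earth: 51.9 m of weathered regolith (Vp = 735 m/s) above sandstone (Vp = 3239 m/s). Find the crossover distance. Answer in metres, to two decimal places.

θ_c = arcsin(735/3239) = 13.12°, so cos θ_c = 0.9739 and tᵢ = 2h cos θ_c/V₁ = 0.1375 s.
At crossover x/V₁ = x/V₂ + tᵢ ⇒ x = tᵢ/(1/V₁ − 1/V₂) = 0.13754/(1.3605e-03 − 3.0874e-04) = 130.77 m.

130.77 m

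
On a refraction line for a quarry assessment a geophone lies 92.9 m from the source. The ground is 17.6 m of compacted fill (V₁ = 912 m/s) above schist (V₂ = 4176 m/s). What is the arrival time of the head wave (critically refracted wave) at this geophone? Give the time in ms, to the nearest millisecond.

θ_c = arcsin(V₁/V₂) = arcsin(912/4176) = 12.61°, cos θ_c = 0.9759.
Intercept time tᵢ = 2h cos θ_c / V₁ = 2·17.6·0.9759/912 = 0.03766 s.
t = x/V₂ + tᵢ = 92.9/4176 + 0.03766 = 0.05991 s.

60 ms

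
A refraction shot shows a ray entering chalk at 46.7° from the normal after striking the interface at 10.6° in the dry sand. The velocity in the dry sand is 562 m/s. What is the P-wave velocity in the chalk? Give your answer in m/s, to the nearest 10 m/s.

2220 m/s

sin 10.6° = 0.1840; sin 46.7° = 0.7278.
V₂ = V₁·(sin θ₂/sin θ₁) = 562·(0.7278/0.1840) = 2223.46 m/s.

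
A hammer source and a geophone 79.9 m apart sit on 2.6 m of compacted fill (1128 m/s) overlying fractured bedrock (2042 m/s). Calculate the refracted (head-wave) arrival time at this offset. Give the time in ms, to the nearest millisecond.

t = x/V₂ + 2h·√(V₂²−V₁²)/(V₁V₂).
√(V₂²−V₁²) = √(2042²−1128²) = 1702.2 m/s; delay term = 2·2.6·1702.2/(1128·2042) = 0.00384 s.
t = 79.9/2042 + 0.00384 = 0.04297 s.

43 ms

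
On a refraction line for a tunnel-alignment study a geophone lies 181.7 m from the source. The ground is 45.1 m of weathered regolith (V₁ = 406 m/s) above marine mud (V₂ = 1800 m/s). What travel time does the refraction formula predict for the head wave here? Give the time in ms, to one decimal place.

317.4 ms

θ_c = arcsin(V₁/V₂) = arcsin(406/1800) = 13.04°, cos θ_c = 0.9742.
Intercept time tᵢ = 2h cos θ_c / V₁ = 2·45.1·0.9742/406 = 0.21644 s.
t = x/V₂ + tᵢ = 181.7/1800 + 0.21644 = 0.31739 s.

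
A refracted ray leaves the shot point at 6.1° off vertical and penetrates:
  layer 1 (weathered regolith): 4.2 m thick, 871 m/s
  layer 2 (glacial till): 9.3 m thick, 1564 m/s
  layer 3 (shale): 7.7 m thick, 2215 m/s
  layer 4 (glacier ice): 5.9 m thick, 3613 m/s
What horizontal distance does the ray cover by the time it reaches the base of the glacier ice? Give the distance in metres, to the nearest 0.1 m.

7.3 m

Ray parameter p = sin 6.1° / 871 m/s = 1.2200e-04 s/m.
Layer 1: θ = 6.10°; offset = 4.2·tan 6.10° = 0.449 m.
Layer 2: sin θ = p·1564 = 0.1908 → θ = 11.00°; offset = 9.3·tan 11.00° = 1.808 m.
Layer 3: sin θ = p·2215 = 0.2702 → θ = 15.68°; offset = 7.7·tan 15.68° = 2.161 m.
Layer 4: sin θ = p·3613 = 0.4408 → θ = 26.15°; offset = 5.9·tan 26.15° = 2.897 m.
Σ offsets = 7.315 m.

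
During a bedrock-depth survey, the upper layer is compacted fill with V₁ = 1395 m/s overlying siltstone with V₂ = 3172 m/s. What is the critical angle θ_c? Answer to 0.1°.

Critical incidence: sin θ_c = V₁/V₂ = 1395/3172 = 0.4398.
θ_c = arcsin 0.4398 = 26.09°.

26.1°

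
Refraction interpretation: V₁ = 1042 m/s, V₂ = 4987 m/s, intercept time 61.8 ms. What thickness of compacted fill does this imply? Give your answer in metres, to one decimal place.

32.9 m

h = tᵢ·V₁·V₂ / (2·√(V₂²−V₁²)).
√(V₂²−V₁²) = √(4987² − 1042²) = 4876.9 m/s.
h = 0.0618 s × 1042 × 4987 / (2 × 4876.9) = 32.92 m.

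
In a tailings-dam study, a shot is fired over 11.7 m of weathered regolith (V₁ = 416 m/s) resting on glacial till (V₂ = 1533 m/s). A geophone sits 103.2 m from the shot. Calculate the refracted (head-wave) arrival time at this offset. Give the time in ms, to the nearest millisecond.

121 ms

t = x/V₂ + 2h·√(V₂²−V₁²)/(V₁V₂).
√(V₂²−V₁²) = √(1533²−416²) = 1475.5 m/s; delay term = 2·11.7·1475.5/(416·1533) = 0.05414 s.
t = 103.2/1533 + 0.05414 = 0.12146 s.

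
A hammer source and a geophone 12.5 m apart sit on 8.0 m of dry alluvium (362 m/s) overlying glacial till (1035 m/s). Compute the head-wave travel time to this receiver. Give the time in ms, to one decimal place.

53.5 ms

θ_c = arcsin(V₁/V₂) = arcsin(362/1035) = 20.47°, cos θ_c = 0.9368.
Intercept time tᵢ = 2h cos θ_c / V₁ = 2·8.0·0.9368/362 = 0.04141 s.
t = x/V₂ + tᵢ = 12.5/1035 + 0.04141 = 0.05348 s.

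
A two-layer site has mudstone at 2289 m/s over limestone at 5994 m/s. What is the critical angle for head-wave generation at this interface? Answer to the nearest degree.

22°

Critical incidence: sin θ_c = V₁/V₂ = 2289/5994 = 0.3819.
θ_c = arcsin 0.3819 = 22.45°.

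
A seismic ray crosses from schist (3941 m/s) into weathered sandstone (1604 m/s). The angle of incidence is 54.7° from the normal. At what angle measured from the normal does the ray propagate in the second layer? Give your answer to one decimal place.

Snell's law: sin θ₂ = (V₂/V₁)·sin θ₁ = (1604/3941)·sin 54.7° = 0.3322.
θ₂ = arcsin 0.3322 = 19.40° from the normal.

19.4°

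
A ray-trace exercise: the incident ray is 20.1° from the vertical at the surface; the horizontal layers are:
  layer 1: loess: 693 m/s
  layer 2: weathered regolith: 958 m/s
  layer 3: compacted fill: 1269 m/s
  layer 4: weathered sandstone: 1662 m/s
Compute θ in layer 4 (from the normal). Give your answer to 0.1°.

55.5°

Snell's law across each interface conserves sin θ / V, so sin θ_4 = V_4·sin θ₁/V₁.
sin θ_4 = 1662 × sin 20.1° / 693 = 0.8242.
θ_4 = arcsin 0.8242 = 55.51°.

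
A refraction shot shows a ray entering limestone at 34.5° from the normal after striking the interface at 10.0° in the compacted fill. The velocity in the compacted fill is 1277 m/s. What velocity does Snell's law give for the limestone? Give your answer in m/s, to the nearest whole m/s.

sin 10.0° = 0.1736; sin 34.5° = 0.5664.
V₂ = V₁·(sin θ₂/sin θ₁) = 1277·(0.5664/0.1736) = 4165.32 m/s.

4165 m/s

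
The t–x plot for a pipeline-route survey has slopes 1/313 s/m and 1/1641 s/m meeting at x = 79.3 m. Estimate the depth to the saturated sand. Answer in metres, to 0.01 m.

x_cross = 2h·√((V₂+V₁)/(V₂−V₁)) → h = x_cross / (2·√((V₂+V₁)/(V₂−V₁))).
√((V₂+V₁)/(V₂−V₁)) = √((1641+313)/(1641−313)) = 1.2130.
h = 79.3 / (2·1.2130) = 32.69 m.

32.69 m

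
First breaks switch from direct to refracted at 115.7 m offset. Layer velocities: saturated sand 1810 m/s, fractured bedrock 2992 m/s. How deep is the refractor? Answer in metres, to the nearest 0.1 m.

h = (x_cross/2)·√((V₂−V₁)/(V₂+V₁)).
(V₂−V₁)/(V₂+V₁) = (2992−1810)/(2992+1810) = 0.2461; √ = 0.4961.
h = (115.7/2)·0.4961 = 28.70 m.

28.7 m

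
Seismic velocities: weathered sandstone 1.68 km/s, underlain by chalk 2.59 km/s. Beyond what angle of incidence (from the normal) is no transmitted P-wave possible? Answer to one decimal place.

40.4°

At critical incidence the refracted ray runs along the interface (θ₂ = 90°), so sin θ_c = V₁/V₂.
θ_c = arcsin(1.68/2.59) = arcsin 0.6486 = 40.44°.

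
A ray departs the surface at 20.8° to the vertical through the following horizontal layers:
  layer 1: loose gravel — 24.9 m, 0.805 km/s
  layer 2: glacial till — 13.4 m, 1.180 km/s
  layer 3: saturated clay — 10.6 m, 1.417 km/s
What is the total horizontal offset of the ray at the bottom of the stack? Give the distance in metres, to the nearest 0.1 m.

26.1 m

Apply Snell's law at each interface; in layer i the horizontal offset is hᵢ·tan θᵢ.
Layer 1: θ = 20.80°; offset = 24.9·tan 20.80° = 9.459 m.
Layer 2: sin θ = 1.180·sin 20.8°/0.805 = 0.5205, θ = 31.37°; offset = 13.4·tan 31.37° = 8.169 m.
Layer 3: sin θ = 1.417·sin 20.8°/0.805 = 0.6251, θ = 38.69°; offset = 10.6·tan 38.69° = 8.488 m.
Total horizontal offset = 26.116 m.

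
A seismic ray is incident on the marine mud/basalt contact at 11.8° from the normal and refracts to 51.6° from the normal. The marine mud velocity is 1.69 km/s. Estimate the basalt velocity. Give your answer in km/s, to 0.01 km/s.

6.48 km/s

Snell's law: sin 11.8°/V₁ = sin 51.6°/V₂.
V₂ = V₁·sin 51.6°/sin 11.8° = 1.69 × 3.8323 = 6.48 km/s.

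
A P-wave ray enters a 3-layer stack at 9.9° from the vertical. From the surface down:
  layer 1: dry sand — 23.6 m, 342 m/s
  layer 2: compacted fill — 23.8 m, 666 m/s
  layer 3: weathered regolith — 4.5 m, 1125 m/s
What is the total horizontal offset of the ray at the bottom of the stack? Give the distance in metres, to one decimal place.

Apply Snell's law at each interface; in layer i the horizontal offset is hᵢ·tan θᵢ.
Layer 1: θ = 9.90°; offset = 23.6·tan 9.90° = 4.119 m.
Layer 2: sin θ = 666·sin 9.9°/342 = 0.3348, θ = 19.56°; offset = 23.8·tan 19.56° = 8.457 m.
Layer 3: sin θ = 1125·sin 9.9°/342 = 0.5656, θ = 34.44°; offset = 4.5·tan 34.44° = 3.086 m.
Total horizontal offset = 15.661 m.

15.7 m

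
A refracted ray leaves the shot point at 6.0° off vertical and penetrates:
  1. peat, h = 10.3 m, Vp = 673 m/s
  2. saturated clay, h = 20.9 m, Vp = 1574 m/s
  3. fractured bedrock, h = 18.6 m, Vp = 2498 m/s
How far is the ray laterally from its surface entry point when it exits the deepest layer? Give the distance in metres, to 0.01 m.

Apply Snell's law at each interface; in layer i the horizontal offset is hᵢ·tan θᵢ.
Layer 1: θ = 6.00°; offset = 10.3·tan 6.00° = 1.0826 m.
Layer 2: sin θ = 1574·sin 6.0°/673 = 0.2445, θ = 14.15°; offset = 20.9·tan 14.15° = 5.2693 m.
Layer 3: sin θ = 2498·sin 6.0°/673 = 0.3880, θ = 22.83°; offset = 18.6·tan 22.83° = 7.8298 m.
Total horizontal offset = 14.1817 m.

14.18 m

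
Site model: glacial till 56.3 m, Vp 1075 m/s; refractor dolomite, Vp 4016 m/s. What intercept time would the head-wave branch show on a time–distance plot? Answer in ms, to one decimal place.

100.9 ms

tᵢ = 2h·√(V₂²−V₁²)/(V₁V₂).
√(V₂²−V₁²) = √(4016²−1075²) = 3869.4 m/s.
tᵢ = 2·56.3·3869.4/(1075·4016) = 0.10092 s.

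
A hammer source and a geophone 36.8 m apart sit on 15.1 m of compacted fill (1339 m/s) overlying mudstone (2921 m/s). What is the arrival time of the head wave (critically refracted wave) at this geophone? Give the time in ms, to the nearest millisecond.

t = x/V₂ + 2h·√(V₂²−V₁²)/(V₁V₂).
√(V₂²−V₁²) = √(2921²−1339²) = 2596.0 m/s; delay term = 2·15.1·2596.0/(1339·2921) = 0.02004 s.
t = 36.8/2921 + 0.02004 = 0.03264 s.

33 ms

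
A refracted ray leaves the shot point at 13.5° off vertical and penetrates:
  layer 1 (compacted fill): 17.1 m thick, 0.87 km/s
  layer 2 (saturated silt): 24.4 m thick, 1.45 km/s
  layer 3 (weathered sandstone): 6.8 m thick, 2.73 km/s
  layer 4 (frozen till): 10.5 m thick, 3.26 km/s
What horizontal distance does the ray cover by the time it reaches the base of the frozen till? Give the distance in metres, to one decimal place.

p = sin θ₁/V₁ = sin 13.5°/0.87 = 2.6833e-01 s/km is conserved through the stack.
Layer 1: θ = 13.50°; offset = 17.1·tan 13.50° = 4.105 m.
Layer 2: sin θ = p·1.45 = 0.3891 → θ = 22.90°; offset = 24.4·tan 22.90° = 10.305 m.
Layer 3: sin θ = p·2.73 = 0.7325 → θ = 47.10°; offset = 6.8·tan 47.10° = 7.318 m.
Layer 4: sin θ = p·3.26 = 0.8747 → θ = 61.02°; offset = 10.5·tan 61.02° = 18.954 m.
Σ offsets = 40.683 m.

40.7 m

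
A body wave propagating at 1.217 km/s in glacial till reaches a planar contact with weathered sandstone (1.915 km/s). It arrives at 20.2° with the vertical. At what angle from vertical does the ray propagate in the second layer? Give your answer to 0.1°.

Snell's law: sin θ₂ = (V₂/V₁)·sin θ₁ = (1.915/1.217)·sin 20.2° = 0.5433.
θ₂ = arcsin 0.5433 = 32.91° from the normal.

32.9°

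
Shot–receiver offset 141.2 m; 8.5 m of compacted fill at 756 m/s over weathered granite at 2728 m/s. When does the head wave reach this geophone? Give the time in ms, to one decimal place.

73.4 ms

θ_c = arcsin(V₁/V₂) = arcsin(756/2728) = 16.09°, cos θ_c = 0.9608.
Intercept time tᵢ = 2h cos θ_c / V₁ = 2·8.5·0.9608/756 = 0.02161 s.
t = x/V₂ + tᵢ = 141.2/2728 + 0.02161 = 0.07337 s.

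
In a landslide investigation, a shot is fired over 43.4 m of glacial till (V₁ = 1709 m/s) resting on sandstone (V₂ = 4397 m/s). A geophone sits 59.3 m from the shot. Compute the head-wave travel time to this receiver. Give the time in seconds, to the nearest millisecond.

0.060 s

t = x/V₂ + 2h·√(V₂²−V₁²)/(V₁V₂).
√(V₂²−V₁²) = √(4397²−1709²) = 4051.3 m/s; delay term = 2·43.4·4051.3/(1709·4397) = 0.04680 s.
t = 59.3/4397 + 0.04680 = 0.06028 s.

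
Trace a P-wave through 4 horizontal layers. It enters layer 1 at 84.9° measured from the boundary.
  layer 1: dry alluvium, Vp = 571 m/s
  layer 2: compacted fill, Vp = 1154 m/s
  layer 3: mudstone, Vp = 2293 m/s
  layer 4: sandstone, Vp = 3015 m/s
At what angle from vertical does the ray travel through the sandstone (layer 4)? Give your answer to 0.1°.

From the normal: θ₁ = 90° − 84.9° = 5.1°.
Ray parameter p = sin 5.1° / 571 = 1.5568e-04 s/m.
sin θ_4 = p·V_4 = 1.5568e-04 × 3015 = 0.4694.
θ_4 = arcsin 0.4694 = 27.99°.

28.0°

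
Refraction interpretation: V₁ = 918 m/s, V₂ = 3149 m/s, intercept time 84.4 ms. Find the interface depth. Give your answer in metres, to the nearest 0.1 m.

40.5 m

h = tᵢ·V₁·V₂ / (2·√(V₂²−V₁²)).
√(V₂²−V₁²) = √(3149² − 918²) = 3012.2 m/s.
h = 0.0844 s × 918 × 3149 / (2 × 3012.2) = 40.50 m.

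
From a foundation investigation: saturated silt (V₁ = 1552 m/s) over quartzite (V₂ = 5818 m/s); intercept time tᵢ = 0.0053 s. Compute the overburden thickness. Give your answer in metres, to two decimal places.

4.27 m

h = tᵢ·V₁·V₂ / (2·√(V₂²−V₁²)).
√(V₂²−V₁²) = √(5818² − 1552²) = 5607.2 m/s.
h = 0.0053 s × 1552 × 5818 / (2 × 5607.2) = 4.27 m.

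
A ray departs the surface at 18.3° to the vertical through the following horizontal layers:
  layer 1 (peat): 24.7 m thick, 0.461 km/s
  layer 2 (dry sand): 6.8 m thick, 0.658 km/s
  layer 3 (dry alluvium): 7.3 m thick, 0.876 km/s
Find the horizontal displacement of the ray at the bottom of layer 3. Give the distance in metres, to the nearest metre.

Apply Snell's law at each interface; in layer i the horizontal offset is hᵢ·tan θᵢ.
Layer 1: θ = 18.30°; offset = 24.7·tan 18.30° = 8.169 m.
Layer 2: sin θ = 0.658·sin 18.3°/0.461 = 0.4482, θ = 26.63°; offset = 6.8·tan 26.63° = 3.409 m.
Layer 3: sin θ = 0.876·sin 18.3°/0.461 = 0.5967, θ = 36.63°; offset = 7.3·tan 36.63° = 5.428 m.
Summing the layer offsets gives 17.005 m.

17 m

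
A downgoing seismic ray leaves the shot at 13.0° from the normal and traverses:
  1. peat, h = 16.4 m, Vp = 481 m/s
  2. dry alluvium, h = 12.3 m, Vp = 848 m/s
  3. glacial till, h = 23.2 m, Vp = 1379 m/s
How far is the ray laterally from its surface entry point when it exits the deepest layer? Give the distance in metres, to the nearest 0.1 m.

Apply Snell's law at each interface; in layer i the horizontal offset is hᵢ·tan θᵢ.
Layer 1: θ = 13.00°; offset = 16.4·tan 13.00° = 3.786 m.
Layer 2: sin θ = 848·sin 13.0°/481 = 0.3966, θ = 23.37°; offset = 12.3·tan 23.37° = 5.314 m.
Layer 3: sin θ = 1379·sin 13.0°/481 = 0.6449, θ = 40.16°; offset = 23.2·tan 40.16° = 19.578 m.
Total horizontal offset = 28.678 m.

28.7 m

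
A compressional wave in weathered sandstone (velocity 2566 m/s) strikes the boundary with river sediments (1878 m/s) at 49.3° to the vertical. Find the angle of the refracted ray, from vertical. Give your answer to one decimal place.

Snell's law: sin θ₂ = (V₂/V₁)·sin θ₁ = (1878/2566)·sin 49.3° = 0.5549.
θ₂ = sin⁻¹(0.5549) = 33.70° (from vertical).

33.7°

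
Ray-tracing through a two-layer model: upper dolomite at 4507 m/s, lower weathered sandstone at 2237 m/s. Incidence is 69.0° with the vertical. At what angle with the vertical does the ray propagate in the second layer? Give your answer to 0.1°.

Snell's law: sin θ₂ = (V₂/V₁)·sin θ₁ = (2237/4507)·sin 69.0° = 0.4634.
θ₂ = sin⁻¹(0.4634) = 27.60° (from vertical).

27.6°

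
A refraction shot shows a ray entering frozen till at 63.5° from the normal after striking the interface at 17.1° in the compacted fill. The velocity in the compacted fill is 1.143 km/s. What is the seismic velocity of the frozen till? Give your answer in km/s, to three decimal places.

Snell's law: sin 17.1°/V₁ = sin 63.5°/V₂.
V₂ = V₁·sin 63.5°/sin 17.1° = 1.143 × 3.0436 = 3.479 km/s.

3.479 km/s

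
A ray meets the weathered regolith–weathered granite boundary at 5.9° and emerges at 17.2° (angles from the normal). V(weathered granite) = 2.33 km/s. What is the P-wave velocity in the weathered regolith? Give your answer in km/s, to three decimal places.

0.810 km/s

sin 5.9° = 0.1028; sin 17.2° = 0.2957.
V₁ = V₂·(sin θ₁/sin θ₂) = 2.33·(0.1028/0.2957) = 0.810 km/s.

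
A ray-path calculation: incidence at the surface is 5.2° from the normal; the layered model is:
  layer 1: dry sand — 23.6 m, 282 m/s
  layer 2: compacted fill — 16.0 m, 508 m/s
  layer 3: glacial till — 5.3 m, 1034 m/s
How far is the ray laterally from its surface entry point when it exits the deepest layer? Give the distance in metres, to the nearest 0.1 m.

6.7 m

Apply Snell's law at each interface; in layer i the horizontal offset is hᵢ·tan θᵢ.
Layer 1: θ = 5.20°; offset = 23.6·tan 5.20° = 2.148 m.
Layer 2: sin θ = 508·sin 5.2°/282 = 0.1633, θ = 9.40°; offset = 16.0·tan 9.40° = 2.648 m.
Layer 3: sin θ = 1034·sin 5.2°/282 = 0.3323, θ = 19.41°; offset = 5.3·tan 19.41° = 1.867 m.
Total horizontal offset = 6.663 m.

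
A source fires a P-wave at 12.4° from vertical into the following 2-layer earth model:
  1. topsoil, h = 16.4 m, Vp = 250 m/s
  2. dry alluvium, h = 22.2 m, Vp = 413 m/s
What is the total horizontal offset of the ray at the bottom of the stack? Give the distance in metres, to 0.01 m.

12.03 m

p = sin θ₁/V₁ = sin 12.4°/250 = 8.5894e-04 s/m is conserved through the stack.
Layer 1: θ = 12.40°; offset = 16.4·tan 12.40° = 3.6058 m.
Layer 2: sin θ = p·413 = 0.3547 → θ = 20.78°; offset = 22.2·tan 20.78° = 8.4231 m.
Σ offsets = 12.0289 m.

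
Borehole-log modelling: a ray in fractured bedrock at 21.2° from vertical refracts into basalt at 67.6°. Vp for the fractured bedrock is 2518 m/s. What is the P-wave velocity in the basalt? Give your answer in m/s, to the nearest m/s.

Snell's law: sin 21.2°/V₁ = sin 67.6°/V₂.
V₂ = V₁·sin 67.6°/sin 21.2° = 2518 × 2.5566 = 6437.63 m/s.

6438 m/s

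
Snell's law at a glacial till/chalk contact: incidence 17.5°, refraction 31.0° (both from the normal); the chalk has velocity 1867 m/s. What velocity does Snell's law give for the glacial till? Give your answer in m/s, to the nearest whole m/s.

1090 m/s

sin 17.5° = 0.3007; sin 31.0° = 0.5150.
V₁ = V₂·(sin θ₁/sin θ₂) = 1867·(0.3007/0.5150) = 1090.05 m/s.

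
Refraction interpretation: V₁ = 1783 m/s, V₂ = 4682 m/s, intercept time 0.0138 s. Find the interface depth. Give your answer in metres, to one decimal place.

13.3 m

h = tᵢ·V₁·V₂ / (2·√(V₂²−V₁²)).
√(V₂²−V₁²) = √(4682² − 1783²) = 4329.2 m/s.
h = 0.0138 s × 1783 × 4682 / (2 × 4329.2) = 13.31 m.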